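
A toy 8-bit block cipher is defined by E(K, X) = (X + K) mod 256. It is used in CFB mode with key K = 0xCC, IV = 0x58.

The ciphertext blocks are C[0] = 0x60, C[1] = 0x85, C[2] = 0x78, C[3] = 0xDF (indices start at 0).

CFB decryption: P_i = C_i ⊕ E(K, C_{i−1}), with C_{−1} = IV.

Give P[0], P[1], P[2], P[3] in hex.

P[0]: E(K, 0x58) = 0x24; 0x60 ⊕ 0x24 = 0x44.
P[1]: E(K, 0x60) = 0x2C; 0x85 ⊕ 0x2C = 0xA9.
P[2]: E(K, 0x85) = 0x51; 0x78 ⊕ 0x51 = 0x29.
P[3]: E(K, 0x78) = 0x44; 0xDF ⊕ 0x44 = 0x9B.

P[0] = 0x44, P[1] = 0xA9, P[2] = 0x29, P[3] = 0x9B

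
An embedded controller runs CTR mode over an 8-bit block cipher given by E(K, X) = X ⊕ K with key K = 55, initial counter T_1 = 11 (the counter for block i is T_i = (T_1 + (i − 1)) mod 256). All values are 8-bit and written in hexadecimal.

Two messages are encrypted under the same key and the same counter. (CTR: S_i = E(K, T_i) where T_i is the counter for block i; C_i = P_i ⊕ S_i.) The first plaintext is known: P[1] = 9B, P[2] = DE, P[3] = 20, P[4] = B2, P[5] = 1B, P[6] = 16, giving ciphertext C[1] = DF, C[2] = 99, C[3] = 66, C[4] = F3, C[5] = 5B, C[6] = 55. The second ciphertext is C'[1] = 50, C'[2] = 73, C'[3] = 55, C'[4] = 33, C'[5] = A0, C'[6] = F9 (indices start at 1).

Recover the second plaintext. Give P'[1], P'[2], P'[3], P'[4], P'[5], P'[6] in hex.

P'[1] = 14, P'[2] = 34, P'[3] = 13, P'[4] = 72, P'[5] = E0, P'[6] = BA

In CTR with a reused counter, both messages share the same keystream S_i, so C_i ⊕ C'_i = P_i ⊕ P'_i and thus P'_i = P_i ⊕ C_i ⊕ C'_i.
P'[1]: 9B ⊕ DF ⊕ 50 = 14.
P'[2]: DE ⊕ 99 ⊕ 73 = 34.
P'[3]: 20 ⊕ 66 ⊕ 55 = 13.
P'[4]: B2 ⊕ F3 ⊕ 33 = 72.
P'[5]: 1B ⊕ 5B ⊕ A0 = E0.
P'[6]: 16 ⊕ 55 ⊕ F9 = BA.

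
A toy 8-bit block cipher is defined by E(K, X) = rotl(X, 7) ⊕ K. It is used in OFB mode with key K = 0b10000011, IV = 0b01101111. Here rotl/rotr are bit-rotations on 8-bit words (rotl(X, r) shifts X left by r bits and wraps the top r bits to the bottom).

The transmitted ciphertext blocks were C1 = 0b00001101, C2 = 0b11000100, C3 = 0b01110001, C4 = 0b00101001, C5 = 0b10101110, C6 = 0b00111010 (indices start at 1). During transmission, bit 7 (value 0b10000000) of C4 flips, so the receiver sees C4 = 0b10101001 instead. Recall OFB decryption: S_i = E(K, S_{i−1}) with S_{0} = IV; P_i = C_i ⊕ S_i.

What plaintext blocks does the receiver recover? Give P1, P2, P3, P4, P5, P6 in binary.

Only C4 changed, to 0b10101001. In OFB, a change in C_i flips the same bit in P_i only; the keystream is unaffected. Decrypting the received ciphertext:
P1: S = E(K, 0b01101111) = 0b00110100; 0b00001101 ⊕ 0b00110100 = 0b00111001.
P2: S = E(K, 0b00110100) = 0b10011001; 0b11000100 ⊕ 0b10011001 = 0b01011101.
P3: S = E(K, 0b10011001) = 0b01001111; 0b01110001 ⊕ 0b01001111 = 0b00111110.
P4: S = E(K, 0b01001111) = 0b00100100; 0b10101001 ⊕ 0b00100100 = 0b10001101.
P5: S = E(K, 0b00100100) = 0b10010001; 0b10101110 ⊕ 0b10010001 = 0b00111111.
P6: S = E(K, 0b10010001) = 0b01001011; 0b00111010 ⊕ 0b01001011 = 0b01110001.
Blocks that differ from the original plaintext: P4.

P1 = 0b00111001, P2 = 0b01011101, P3 = 0b00111110, P4 = 0b10001101, P5 = 0b00111111, P6 = 0b01110001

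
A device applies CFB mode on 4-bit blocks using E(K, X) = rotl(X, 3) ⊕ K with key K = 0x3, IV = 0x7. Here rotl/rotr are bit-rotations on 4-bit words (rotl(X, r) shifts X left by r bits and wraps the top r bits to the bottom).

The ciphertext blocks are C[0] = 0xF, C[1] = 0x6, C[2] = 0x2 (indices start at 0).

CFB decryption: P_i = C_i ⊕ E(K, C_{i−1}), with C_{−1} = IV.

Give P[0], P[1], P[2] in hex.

P[0] = 0x7, P[1] = 0xA, P[2] = 0x2

P[0]: E(K, 0x7) = 0x8; 0xF ⊕ 0x8 = 0x7.
P[1]: E(K, 0xF) = 0xC; 0x6 ⊕ 0xC = 0xA.
P[2]: E(K, 0x6) = 0x0; 0x2 ⊕ 0x0 = 0x2.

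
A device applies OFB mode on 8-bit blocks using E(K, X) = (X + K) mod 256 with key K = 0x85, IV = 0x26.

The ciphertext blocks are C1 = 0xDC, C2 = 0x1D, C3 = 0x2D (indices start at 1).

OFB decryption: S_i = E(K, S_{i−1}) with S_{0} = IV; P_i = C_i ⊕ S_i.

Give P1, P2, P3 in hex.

P1 = 0x77, P2 = 0x2D, P3 = 0x98

P1: S = E(K, 0x26) = 0xAB; 0xDC ⊕ 0xAB = 0x77.
P2: S = E(K, 0xAB) = 0x30; 0x1D ⊕ 0x30 = 0x2D.
P3: S = E(K, 0x30) = 0xB5; 0x2D ⊕ 0xB5 = 0x98.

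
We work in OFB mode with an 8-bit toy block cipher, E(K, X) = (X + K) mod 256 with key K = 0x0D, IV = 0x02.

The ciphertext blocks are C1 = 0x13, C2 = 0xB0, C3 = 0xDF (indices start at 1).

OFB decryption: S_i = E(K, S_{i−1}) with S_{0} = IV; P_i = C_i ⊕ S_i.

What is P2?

P1: S = E(K, 0x02) = 0x0F; 0x13 ⊕ 0x0F = 0x1C.
P2: S = E(K, 0x0F) = 0x1C; 0xB0 ⊕ 0x1C = 0xAC.

P2 = 0xAC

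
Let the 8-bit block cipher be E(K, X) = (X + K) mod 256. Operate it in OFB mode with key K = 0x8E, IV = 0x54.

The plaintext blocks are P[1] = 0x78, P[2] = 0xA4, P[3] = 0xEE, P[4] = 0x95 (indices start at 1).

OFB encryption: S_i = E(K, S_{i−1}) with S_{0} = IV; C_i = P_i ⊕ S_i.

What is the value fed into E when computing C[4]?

0xFE

C[1]: S = E(K, 0x54) = 0xE2; 0x78 ⊕ 0xE2 = 0x9A.
C[2]: S = E(K, 0xE2) = 0x70; 0xA4 ⊕ 0x70 = 0xD4.
C[3]: S = E(K, 0x70) = 0xFE; 0xEE ⊕ 0xFE = 0x10.
C[4]: S = E(K, 0xFE) = 0x8C; 0x95 ⊕ 0x8C = 0x19.
So the input to E for block [4] is 0xFE.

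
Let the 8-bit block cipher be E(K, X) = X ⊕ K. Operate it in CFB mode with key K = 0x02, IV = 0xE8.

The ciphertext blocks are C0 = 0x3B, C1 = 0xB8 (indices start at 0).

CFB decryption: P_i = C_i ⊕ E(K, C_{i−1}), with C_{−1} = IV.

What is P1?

P1: E(K, 0x3B) = 0x39; 0xB8 ⊕ 0x39 = 0x81.

P1 = 0x81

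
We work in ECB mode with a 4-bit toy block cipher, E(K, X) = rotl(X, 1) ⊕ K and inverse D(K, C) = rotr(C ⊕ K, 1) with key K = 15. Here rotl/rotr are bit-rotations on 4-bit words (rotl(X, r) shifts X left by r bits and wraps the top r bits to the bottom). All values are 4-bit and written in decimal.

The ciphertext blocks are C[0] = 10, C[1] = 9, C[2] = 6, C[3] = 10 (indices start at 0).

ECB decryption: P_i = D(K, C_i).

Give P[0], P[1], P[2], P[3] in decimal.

P[0]: D(K, 10) = 10.
P[1]: D(K, 9) = 3.
P[2]: D(K, 6) = 12.
P[3]: D(K, 10) = 10.

P[0] = 10, P[1] = 3, P[2] = 12, P[3] = 10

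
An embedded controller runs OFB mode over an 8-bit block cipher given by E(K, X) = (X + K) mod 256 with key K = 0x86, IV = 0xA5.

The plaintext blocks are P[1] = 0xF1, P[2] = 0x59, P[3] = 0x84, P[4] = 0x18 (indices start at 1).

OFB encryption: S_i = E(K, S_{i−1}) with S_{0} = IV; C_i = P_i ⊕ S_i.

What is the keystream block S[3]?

C[1]: S = E(K, 0xA5) = 0x2B; 0xF1 ⊕ 0x2B = 0xDA.
C[2]: S = E(K, 0x2B) = 0xB1; 0x59 ⊕ 0xB1 = 0xE8.
C[3]: S = E(K, 0xB1) = 0x37; 0x84 ⊕ 0x37 = 0xB3.
So S[3] = 0x37.

0x37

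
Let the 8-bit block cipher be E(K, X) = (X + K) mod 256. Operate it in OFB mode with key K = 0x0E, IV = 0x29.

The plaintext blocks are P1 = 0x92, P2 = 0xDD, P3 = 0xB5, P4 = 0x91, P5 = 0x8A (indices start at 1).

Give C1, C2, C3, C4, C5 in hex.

OFB encryption: S_i = E(K, S_{i−1}) with S_{0} = IV; C_i = P_i ⊕ S_i.
C1: S = E(K, 0x29) = 0x37; 0x92 ⊕ 0x37 = 0xA5.
C2: S = E(K, 0x37) = 0x45; 0xDD ⊕ 0x45 = 0x98.
C3: S = E(K, 0x45) = 0x53; 0xB5 ⊕ 0x53 = 0xE6.
C4: S = E(K, 0x53) = 0x61; 0x91 ⊕ 0x61 = 0xF0.
C5: S = E(K, 0x61) = 0x6F; 0x8A ⊕ 0x6F = 0xE5.

C1 = 0xA5, C2 = 0x98, C3 = 0xE6, C4 = 0xF0, C5 = 0xE5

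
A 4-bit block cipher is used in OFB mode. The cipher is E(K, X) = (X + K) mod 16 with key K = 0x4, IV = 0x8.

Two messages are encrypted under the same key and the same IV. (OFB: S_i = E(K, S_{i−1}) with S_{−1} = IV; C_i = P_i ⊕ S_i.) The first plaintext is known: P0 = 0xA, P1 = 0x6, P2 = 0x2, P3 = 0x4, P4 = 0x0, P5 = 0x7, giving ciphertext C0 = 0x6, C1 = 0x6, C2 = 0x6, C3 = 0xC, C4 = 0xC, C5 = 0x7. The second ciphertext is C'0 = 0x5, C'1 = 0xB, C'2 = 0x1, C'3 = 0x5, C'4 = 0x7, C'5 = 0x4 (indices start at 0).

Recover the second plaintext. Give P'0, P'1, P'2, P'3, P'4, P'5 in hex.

P'0 = 0x9, P'1 = 0xB, P'2 = 0x5, P'3 = 0xD, P'4 = 0xB, P'5 = 0x4

In OFB with a reused IV, both messages share the same keystream S_i, so C_i ⊕ C'_i = P_i ⊕ P'_i and thus P'_i = P_i ⊕ C_i ⊕ C'_i.
P'0: 0xA ⊕ 0x6 ⊕ 0x5 = 0x9.
P'1: 0x6 ⊕ 0x6 ⊕ 0xB = 0xB.
P'2: 0x2 ⊕ 0x6 ⊕ 0x1 = 0x5.
P'3: 0x4 ⊕ 0xC ⊕ 0x5 = 0xD.
P'4: 0x0 ⊕ 0xC ⊕ 0x7 = 0xB.
P'5: 0x7 ⊕ 0x7 ⊕ 0x4 = 0x4.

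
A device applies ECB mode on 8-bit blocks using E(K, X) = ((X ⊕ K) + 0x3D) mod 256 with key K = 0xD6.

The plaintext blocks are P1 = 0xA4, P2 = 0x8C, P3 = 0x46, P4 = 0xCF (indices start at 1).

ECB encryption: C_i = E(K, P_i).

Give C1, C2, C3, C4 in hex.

C1 = 0xAF, C2 = 0x97, C3 = 0xCD, C4 = 0x56

C1: E(K, 0xA4) = 0xAF.
C2: E(K, 0x8C) = 0x97.
C3: E(K, 0x46) = 0xCD.
C4: E(K, 0xCF) = 0x56.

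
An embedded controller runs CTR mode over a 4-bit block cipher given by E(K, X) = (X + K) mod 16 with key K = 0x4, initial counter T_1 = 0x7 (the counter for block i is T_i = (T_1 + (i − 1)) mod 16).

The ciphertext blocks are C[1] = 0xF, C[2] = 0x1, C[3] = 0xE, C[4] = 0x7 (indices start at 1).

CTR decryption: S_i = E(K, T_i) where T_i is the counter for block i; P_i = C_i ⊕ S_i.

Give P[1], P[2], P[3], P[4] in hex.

P[1]: T = 0x7, S = E(K, T) = 0xB; 0xF ⊕ 0xB = 0x4.
P[2]: T = 0x8, S = E(K, T) = 0xC; 0x1 ⊕ 0xC = 0xD.
P[3]: T = 0x9, S = E(K, T) = 0xD; 0xE ⊕ 0xD = 0x3.
P[4]: T = 0xA, S = E(K, T) = 0xE; 0x7 ⊕ 0xE = 0x9.

P[1] = 0x4, P[2] = 0xD, P[3] = 0x3, P[4] = 0x9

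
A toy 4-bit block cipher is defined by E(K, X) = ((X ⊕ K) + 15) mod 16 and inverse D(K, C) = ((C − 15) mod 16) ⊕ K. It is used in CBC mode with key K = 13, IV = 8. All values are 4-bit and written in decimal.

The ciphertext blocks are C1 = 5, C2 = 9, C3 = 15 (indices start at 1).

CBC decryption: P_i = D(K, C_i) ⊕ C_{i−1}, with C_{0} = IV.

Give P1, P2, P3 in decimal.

P1: D(K, 5) = 11; 11 ⊕ 8 = 3.
P2: D(K, 9) = 7; 7 ⊕ 5 = 2.
P3: D(K, 15) = 13; 13 ⊕ 9 = 4.

P1 = 3, P2 = 2, P3 = 4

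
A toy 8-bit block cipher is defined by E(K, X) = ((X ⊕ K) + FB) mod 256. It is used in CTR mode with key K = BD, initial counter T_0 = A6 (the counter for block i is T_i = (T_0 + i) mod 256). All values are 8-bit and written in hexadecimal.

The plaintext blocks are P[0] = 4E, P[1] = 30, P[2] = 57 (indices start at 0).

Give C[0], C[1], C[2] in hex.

C[0] = 58, C[1] = 25, C[2] = 47

CTR encryption: S_i = E(K, T_i) where T_i is the counter for block i; C_i = P_i ⊕ S_i.
C[0]: T = A6, S = E(K, T) = 16; 4E ⊕ 16 = 58.
C[1]: T = A7, S = E(K, T) = 15; 30 ⊕ 15 = 25.
C[2]: T = A8, S = E(K, T) = 10; 57 ⊕ 10 = 47.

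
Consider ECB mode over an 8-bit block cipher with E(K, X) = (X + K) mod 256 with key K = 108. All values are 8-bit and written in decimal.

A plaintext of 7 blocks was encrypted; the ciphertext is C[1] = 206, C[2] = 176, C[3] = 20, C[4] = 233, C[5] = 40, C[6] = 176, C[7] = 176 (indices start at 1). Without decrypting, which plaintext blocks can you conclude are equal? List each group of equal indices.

P[2] = P[6] = P[7]

ECB encrypts each block independently with the same key, so equal ciphertext blocks imply equal plaintext blocks.
C[2] = C[6] = C[7] = 176, so P[2] = P[6] = P[7].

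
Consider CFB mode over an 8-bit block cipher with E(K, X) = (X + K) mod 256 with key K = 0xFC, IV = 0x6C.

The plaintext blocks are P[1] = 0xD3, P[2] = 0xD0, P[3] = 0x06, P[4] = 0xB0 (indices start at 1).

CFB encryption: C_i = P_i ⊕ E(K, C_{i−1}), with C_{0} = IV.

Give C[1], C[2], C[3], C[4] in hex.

C[1] = 0xBB, C[2] = 0x67, C[3] = 0x65, C[4] = 0xD1

C[1]: E(K, 0x6C) = 0x68; 0xD3 ⊕ 0x68 = 0xBB.
C[2]: E(K, 0xBB) = 0xB7; 0xD0 ⊕ 0xB7 = 0x67.
C[3]: E(K, 0x67) = 0x63; 0x06 ⊕ 0x63 = 0x65.
C[4]: E(K, 0x65) = 0x61; 0xB0 ⊕ 0x61 = 0xD1.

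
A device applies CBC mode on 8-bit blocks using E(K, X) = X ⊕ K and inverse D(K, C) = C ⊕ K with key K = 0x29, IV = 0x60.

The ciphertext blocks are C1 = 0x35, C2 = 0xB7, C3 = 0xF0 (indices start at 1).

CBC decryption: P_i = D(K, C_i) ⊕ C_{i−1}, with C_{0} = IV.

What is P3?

P3 = 0x6E

P3: D(K, 0xF0) = 0xD9; 0xD9 ⊕ 0xB7 = 0x6E.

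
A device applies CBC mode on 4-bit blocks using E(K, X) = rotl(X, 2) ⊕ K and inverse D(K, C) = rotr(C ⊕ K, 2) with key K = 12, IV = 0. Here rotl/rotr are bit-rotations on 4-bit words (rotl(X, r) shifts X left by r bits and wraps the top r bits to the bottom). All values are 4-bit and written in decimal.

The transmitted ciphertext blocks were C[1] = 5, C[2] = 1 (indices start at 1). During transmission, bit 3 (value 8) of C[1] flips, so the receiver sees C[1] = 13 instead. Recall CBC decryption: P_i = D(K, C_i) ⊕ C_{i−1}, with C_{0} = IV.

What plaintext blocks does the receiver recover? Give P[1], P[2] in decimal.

P[1] = 4, P[2] = 10

Only C[1] changed, to 13. In CBC, a change in C_i garbles P_i and flips the same bit in P_{i+1}. Decrypting the received ciphertext:
P[1]: D(K, 13) = 4; 4 ⊕ 0 = 4.
P[2]: D(K, 1) = 7; 7 ⊕ 13 = 10.
Blocks that differ from the original plaintext: P[1], P[2].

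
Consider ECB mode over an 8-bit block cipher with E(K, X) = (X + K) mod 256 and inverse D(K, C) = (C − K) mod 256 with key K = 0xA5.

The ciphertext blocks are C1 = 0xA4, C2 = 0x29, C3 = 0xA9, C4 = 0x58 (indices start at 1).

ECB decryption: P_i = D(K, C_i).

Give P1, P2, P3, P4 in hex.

P1: D(K, 0xA4) = 0xFF.
P2: D(K, 0x29) = 0x84.
P3: D(K, 0xA9) = 0x04.
P4: D(K, 0x58) = 0xB3.

P1 = 0xFF, P2 = 0x84, P3 = 0x04, P4 = 0xB3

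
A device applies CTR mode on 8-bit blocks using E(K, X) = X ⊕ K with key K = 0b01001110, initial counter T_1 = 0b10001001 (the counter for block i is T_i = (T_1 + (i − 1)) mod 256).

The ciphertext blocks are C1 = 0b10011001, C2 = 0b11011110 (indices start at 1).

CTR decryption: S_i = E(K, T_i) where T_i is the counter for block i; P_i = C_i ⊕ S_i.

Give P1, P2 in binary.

P1: T = 0b10001001, S = E(K, T) = 0b11000111; 0b10011001 ⊕ 0b11000111 = 0b01011110.
P2: T = 0b10001010, S = E(K, T) = 0b11000100; 0b11011110 ⊕ 0b11000100 = 0b00011010.

P1 = 0b01011110, P2 = 0b00011010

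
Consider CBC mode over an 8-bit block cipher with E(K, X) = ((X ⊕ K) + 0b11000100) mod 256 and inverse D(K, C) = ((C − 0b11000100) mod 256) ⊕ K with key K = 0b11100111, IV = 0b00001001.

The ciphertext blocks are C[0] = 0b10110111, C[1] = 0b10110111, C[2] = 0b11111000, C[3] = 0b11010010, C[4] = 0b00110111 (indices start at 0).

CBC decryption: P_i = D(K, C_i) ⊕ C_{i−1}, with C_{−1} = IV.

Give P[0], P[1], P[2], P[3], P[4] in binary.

P[0]: D(K, 0b10110111) = 0b00010100; 0b00010100 ⊕ 0b00001001 = 0b00011101.
P[1]: D(K, 0b10110111) = 0b00010100; 0b00010100 ⊕ 0b10110111 = 0b10100011.
P[2]: D(K, 0b11111000) = 0b11010011; 0b11010011 ⊕ 0b10110111 = 0b01100100.
P[3]: D(K, 0b11010010) = 0b11101001; 0b11101001 ⊕ 0b11111000 = 0b00010001.
P[4]: D(K, 0b00110111) = 0b10010100; 0b10010100 ⊕ 0b11010010 = 0b01000110.

P[0] = 0b00011101, P[1] = 0b10100011, P[2] = 0b01100100, P[3] = 0b00010001, P[4] = 0b01000110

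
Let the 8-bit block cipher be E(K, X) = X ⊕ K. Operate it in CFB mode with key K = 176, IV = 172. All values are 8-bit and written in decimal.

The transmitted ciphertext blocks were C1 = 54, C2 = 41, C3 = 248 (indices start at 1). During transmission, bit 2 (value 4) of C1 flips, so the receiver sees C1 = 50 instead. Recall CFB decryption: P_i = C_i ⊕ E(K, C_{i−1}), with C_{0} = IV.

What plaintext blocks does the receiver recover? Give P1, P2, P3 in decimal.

Only C1 changed, to 50. In CFB, a change in C_i flips the same bit in P_i and garbles P_{i+1}. Decrypting the received ciphertext:
P1: E(K, 172) = 28; 50 ⊕ 28 = 46.
P2: E(K, 50) = 130; 41 ⊕ 130 = 171.
P3: E(K, 41) = 153; 248 ⊕ 153 = 97.
Blocks that differ from the original plaintext: P1, P2.

P1 = 46, P2 = 171, P3 = 97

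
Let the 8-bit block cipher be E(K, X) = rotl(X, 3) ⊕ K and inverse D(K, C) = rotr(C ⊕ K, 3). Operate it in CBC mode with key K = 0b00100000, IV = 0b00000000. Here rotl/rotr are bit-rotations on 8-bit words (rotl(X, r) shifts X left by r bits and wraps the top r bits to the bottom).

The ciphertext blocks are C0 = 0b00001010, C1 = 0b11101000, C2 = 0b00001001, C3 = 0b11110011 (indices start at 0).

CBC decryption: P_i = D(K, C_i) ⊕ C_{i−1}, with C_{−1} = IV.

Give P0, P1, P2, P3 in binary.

P0: D(K, 0b00001010) = 0b01000101; 0b01000101 ⊕ 0b00000000 = 0b01000101.
P1: D(K, 0b11101000) = 0b00011001; 0b00011001 ⊕ 0b00001010 = 0b00010011.
P2: D(K, 0b00001001) = 0b00100101; 0b00100101 ⊕ 0b11101000 = 0b11001101.
P3: D(K, 0b11110011) = 0b01111010; 0b01111010 ⊕ 0b00001001 = 0b01110011.

P0 = 0b01000101, P1 = 0b00010011, P2 = 0b11001101, P3 = 0b01110011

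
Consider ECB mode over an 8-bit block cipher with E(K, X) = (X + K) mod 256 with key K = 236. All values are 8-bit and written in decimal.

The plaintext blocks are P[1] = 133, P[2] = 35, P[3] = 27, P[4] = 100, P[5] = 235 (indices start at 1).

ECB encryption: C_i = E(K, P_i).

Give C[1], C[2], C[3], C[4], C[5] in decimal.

C[1]: E(K, 133) = 113.
C[2]: E(K, 35) = 15.
C[3]: E(K, 27) = 7.
C[4]: E(K, 100) = 80.
C[5]: E(K, 235) = 215.

C[1] = 113, C[2] = 15, C[3] = 7, C[4] = 80, C[5] = 215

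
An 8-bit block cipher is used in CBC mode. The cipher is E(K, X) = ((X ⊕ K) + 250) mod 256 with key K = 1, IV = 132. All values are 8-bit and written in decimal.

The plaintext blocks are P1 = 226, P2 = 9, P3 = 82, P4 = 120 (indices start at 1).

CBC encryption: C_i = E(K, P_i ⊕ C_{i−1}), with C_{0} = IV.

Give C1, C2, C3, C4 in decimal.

C1: P1 ⊕ 132 = 102; E(K, 102) = 97.
C2: P2 ⊕ 97 = 104; E(K, 104) = 99.
C3: P3 ⊕ 99 = 49; E(K, 49) = 42.
C4: P4 ⊕ 42 = 82; E(K, 82) = 77.

C1 = 97, C2 = 99, C3 = 42, C4 = 77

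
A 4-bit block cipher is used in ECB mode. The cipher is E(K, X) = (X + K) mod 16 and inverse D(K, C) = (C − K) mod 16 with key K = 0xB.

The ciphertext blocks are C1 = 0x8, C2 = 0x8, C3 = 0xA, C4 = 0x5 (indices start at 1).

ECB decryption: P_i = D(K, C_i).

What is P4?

P4 = 0xA

P4: D(K, 0x5) = 0xA.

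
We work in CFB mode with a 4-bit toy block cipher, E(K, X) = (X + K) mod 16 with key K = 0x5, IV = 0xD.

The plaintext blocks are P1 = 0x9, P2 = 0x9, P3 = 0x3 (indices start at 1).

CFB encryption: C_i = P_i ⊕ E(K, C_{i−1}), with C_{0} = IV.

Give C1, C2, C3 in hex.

C1 = 0xB, C2 = 0x9, C3 = 0xD

C1: E(K, 0xD) = 0x2; 0x9 ⊕ 0x2 = 0xB.
C2: E(K, 0xB) = 0x0; 0x9 ⊕ 0x0 = 0x9.
C3: E(K, 0x9) = 0xE; 0x3 ⊕ 0xE = 0xD.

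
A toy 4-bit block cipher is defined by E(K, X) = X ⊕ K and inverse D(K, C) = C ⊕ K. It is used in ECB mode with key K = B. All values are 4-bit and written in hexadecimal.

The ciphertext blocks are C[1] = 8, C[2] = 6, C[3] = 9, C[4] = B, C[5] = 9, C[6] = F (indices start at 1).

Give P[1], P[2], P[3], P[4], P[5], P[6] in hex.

ECB decryption: P_i = D(K, C_i).
P[1]: D(K, 8) = 3.
P[2]: D(K, 6) = D.
P[3]: D(K, 9) = 2.
P[4]: D(K, B) = 0.
P[5]: D(K, 9) = 2.
P[6]: D(K, F) = 4.

P[1] = 3, P[2] = D, P[3] = 2, P[4] = 0, P[5] = 2, P[6] = 4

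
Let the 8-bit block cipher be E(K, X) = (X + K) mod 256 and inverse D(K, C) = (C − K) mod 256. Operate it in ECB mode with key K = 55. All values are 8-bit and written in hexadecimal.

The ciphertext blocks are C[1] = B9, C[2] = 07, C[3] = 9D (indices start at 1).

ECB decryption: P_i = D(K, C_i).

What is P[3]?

P[3]: D(K, 9D) = 48.

P[3] = 48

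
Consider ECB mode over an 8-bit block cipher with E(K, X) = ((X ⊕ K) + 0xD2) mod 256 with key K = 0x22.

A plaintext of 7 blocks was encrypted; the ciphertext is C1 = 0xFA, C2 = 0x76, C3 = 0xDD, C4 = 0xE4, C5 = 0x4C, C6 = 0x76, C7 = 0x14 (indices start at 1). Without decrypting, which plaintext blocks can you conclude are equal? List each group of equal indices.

ECB encrypts each block independently with the same key, so equal ciphertext blocks imply equal plaintext blocks.
C2 = C6 = 0x76, so P2 = P6.

P2 = P6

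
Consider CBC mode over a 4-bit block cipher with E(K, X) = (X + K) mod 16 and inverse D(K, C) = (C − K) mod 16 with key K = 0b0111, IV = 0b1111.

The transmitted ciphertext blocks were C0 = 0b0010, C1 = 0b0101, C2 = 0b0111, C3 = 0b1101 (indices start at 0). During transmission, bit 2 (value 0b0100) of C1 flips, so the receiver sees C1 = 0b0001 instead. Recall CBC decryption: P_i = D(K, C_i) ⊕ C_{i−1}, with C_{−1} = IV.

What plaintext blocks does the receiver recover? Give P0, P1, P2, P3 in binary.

P0 = 0b0100, P1 = 0b1000, P2 = 0b0001, P3 = 0b0001

Only C1 changed, to 0b0001. In CBC, a change in C_i garbles P_i and flips the same bit in P_{i+1}. Decrypting the received ciphertext:
P0: D(K, 0b0010) = 0b1011; 0b1011 ⊕ 0b1111 = 0b0100.
P1: D(K, 0b0001) = 0b1010; 0b1010 ⊕ 0b0010 = 0b1000.
P2: D(K, 0b0111) = 0b0000; 0b0000 ⊕ 0b0001 = 0b0001.
P3: D(K, 0b1101) = 0b0110; 0b0110 ⊕ 0b0111 = 0b0001.
Blocks that differ from the original plaintext: P1, P2.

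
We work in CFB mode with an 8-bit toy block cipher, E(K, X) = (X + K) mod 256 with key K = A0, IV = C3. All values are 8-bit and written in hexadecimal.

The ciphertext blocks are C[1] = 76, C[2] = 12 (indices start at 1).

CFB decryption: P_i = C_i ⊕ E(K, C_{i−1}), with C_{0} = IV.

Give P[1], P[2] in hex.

P[1] = 15, P[2] = 04

P[1]: E(K, C3) = 63; 76 ⊕ 63 = 15.
P[2]: E(K, 76) = 16; 12 ⊕ 16 = 04.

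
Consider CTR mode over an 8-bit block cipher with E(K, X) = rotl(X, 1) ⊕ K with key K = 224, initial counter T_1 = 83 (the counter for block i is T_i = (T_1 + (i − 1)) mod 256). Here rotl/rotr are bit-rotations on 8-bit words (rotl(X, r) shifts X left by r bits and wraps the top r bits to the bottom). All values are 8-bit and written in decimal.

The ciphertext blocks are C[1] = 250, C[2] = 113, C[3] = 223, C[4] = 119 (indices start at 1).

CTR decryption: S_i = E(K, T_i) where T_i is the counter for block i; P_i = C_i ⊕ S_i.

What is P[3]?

P[3]: T = 85, S = E(K, T) = 74; 223 ⊕ 74 = 149.

P[3] = 149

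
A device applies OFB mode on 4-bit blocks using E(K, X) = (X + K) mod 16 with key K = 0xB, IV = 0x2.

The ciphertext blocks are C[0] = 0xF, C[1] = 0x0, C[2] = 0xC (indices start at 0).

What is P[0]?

OFB decryption: S_i = E(K, S_{i−1}) with S_{−1} = IV; P_i = C_i ⊕ S_i.
P[0]: S = E(K, 0x2) = 0xD; 0xF ⊕ 0xD = 0x2.

P[0] = 0x2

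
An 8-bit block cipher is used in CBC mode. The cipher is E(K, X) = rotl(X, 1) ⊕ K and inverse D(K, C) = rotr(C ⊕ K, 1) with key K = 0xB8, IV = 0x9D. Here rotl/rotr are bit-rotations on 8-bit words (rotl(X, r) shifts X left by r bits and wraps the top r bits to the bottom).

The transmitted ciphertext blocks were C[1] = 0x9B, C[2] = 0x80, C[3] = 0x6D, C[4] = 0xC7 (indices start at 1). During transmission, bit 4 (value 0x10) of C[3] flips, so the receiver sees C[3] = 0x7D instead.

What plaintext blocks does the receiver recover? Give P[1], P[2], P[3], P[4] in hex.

CBC decryption: P_i = D(K, C_i) ⊕ C_{i−1}, with C_{0} = IV.
Only C[3] changed, to 0x7D. In CBC, a change in C_i garbles P_i and flips the same bit in P_{i+1}. Decrypting the received ciphertext:
P[1]: D(K, 0x9B) = 0x91; 0x91 ⊕ 0x9D = 0x0C.
P[2]: D(K, 0x80) = 0x1C; 0x1C ⊕ 0x9B = 0x87.
P[3]: D(K, 0x7D) = 0xE2; 0xE2 ⊕ 0x80 = 0x62.
P[4]: D(K, 0xC7) = 0xBF; 0xBF ⊕ 0x7D = 0xC2.
Blocks that differ from the original plaintext: P[3], P[4].

P[1] = 0x0C, P[2] = 0x87, P[3] = 0x62, P[4] = 0xC2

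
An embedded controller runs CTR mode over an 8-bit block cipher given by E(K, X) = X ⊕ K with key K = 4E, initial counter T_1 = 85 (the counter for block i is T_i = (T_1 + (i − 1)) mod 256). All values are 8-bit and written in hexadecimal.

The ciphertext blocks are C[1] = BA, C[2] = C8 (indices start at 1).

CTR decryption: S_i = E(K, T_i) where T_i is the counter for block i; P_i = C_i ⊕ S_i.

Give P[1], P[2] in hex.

P[1]: T = 85, S = E(K, T) = CB; BA ⊕ CB = 71.
P[2]: T = 86, S = E(K, T) = C8; C8 ⊕ C8 = 00.

P[1] = 71, P[2] = 00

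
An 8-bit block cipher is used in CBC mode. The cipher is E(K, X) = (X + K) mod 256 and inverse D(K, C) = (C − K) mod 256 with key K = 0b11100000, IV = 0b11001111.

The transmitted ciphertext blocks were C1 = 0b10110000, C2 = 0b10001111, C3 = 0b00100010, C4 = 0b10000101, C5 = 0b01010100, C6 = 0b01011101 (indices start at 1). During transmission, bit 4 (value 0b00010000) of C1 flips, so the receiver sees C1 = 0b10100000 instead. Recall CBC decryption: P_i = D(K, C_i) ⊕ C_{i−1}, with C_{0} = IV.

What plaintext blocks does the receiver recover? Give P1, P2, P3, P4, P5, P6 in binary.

Only C1 changed, to 0b10100000. In CBC, a change in C_i garbles P_i and flips the same bit in P_{i+1}. Decrypting the received ciphertext:
P1: D(K, 0b10100000) = 0b11000000; 0b11000000 ⊕ 0b11001111 = 0b00001111.
P2: D(K, 0b10001111) = 0b10101111; 0b10101111 ⊕ 0b10100000 = 0b00001111.
P3: D(K, 0b00100010) = 0b01000010; 0b01000010 ⊕ 0b10001111 = 0b11001101.
P4: D(K, 0b10000101) = 0b10100101; 0b10100101 ⊕ 0b00100010 = 0b10000111.
P5: D(K, 0b01010100) = 0b01110100; 0b01110100 ⊕ 0b10000101 = 0b11110001.
P6: D(K, 0b01011101) = 0b01111101; 0b01111101 ⊕ 0b01010100 = 0b00101001.
Blocks that differ from the original plaintext: P1, P2.

P1 = 0b00001111, P2 = 0b00001111, P3 = 0b11001101, P4 = 0b10000111, P5 = 0b11110001, P6 = 0b00101001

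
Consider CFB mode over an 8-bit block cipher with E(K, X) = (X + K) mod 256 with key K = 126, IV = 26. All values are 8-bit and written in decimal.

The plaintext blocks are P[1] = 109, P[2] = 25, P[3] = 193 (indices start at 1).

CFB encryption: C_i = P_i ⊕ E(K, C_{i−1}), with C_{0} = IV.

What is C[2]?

C[1]: E(K, 26) = 152; 109 ⊕ 152 = 245.
C[2]: E(K, 245) = 115; 25 ⊕ 115 = 106.

C[2] = 106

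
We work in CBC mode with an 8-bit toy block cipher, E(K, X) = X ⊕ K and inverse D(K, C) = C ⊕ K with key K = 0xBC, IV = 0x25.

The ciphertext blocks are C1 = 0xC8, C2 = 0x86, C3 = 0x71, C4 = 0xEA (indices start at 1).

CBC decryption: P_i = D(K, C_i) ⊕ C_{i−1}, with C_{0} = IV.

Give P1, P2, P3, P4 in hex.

P1 = 0x51, P2 = 0xF2, P3 = 0x4B, P4 = 0x27

P1: D(K, 0xC8) = 0x74; 0x74 ⊕ 0x25 = 0x51.
P2: D(K, 0x86) = 0x3A; 0x3A ⊕ 0xC8 = 0xF2.
P3: D(K, 0x71) = 0xCD; 0xCD ⊕ 0x86 = 0x4B.
P4: D(K, 0xEA) = 0x56; 0x56 ⊕ 0x71 = 0x27.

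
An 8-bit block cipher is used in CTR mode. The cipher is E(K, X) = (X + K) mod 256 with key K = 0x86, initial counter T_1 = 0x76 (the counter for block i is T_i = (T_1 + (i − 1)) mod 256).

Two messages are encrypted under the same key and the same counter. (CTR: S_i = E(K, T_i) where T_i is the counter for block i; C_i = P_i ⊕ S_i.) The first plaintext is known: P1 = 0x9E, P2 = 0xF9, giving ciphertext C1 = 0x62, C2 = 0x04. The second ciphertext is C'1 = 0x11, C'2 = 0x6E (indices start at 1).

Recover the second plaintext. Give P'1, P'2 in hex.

P'1 = 0xED, P'2 = 0x93

In CTR with a reused counter, both messages share the same keystream S_i, so C_i ⊕ C'_i = P_i ⊕ P'_i and thus P'_i = P_i ⊕ C_i ⊕ C'_i.
P'1: 0x9E ⊕ 0x62 ⊕ 0x11 = 0xED.
P'2: 0xF9 ⊕ 0x04 ⊕ 0x6E = 0x93.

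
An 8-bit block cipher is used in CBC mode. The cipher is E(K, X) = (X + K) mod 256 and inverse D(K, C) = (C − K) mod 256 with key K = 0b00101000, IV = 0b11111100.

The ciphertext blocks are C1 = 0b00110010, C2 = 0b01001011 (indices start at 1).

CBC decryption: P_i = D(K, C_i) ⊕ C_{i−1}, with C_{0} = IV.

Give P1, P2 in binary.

P1: D(K, 0b00110010) = 0b00001010; 0b00001010 ⊕ 0b11111100 = 0b11110110.
P2: D(K, 0b01001011) = 0b00100011; 0b00100011 ⊕ 0b00110010 = 0b00010001.

P1 = 0b11110110, P2 = 0b00010001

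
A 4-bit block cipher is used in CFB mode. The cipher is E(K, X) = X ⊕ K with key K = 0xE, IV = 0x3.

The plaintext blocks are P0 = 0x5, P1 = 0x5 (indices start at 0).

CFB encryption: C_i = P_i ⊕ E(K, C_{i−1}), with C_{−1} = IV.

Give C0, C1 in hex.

C0 = 0x8, C1 = 0x3

C0: E(K, 0x3) = 0xD; 0x5 ⊕ 0xD = 0x8.
C1: E(K, 0x8) = 0x6; 0x5 ⊕ 0x6 = 0x3.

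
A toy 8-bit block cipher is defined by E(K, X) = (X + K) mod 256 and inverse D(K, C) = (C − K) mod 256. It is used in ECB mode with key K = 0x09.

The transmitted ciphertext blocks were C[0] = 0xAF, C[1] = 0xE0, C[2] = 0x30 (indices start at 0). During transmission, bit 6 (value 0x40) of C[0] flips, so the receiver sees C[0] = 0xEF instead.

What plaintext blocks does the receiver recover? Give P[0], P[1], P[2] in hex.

P[0] = 0xE6, P[1] = 0xD7, P[2] = 0x27

ECB decryption: P_i = D(K, C_i).
Only C[0] changed, to 0xEF. In ECB, a change in C_i affects only P_i. Decrypting the received ciphertext:
P[0]: D(K, 0xEF) = 0xE6.
P[1]: D(K, 0xE0) = 0xD7.
P[2]: D(K, 0x30) = 0x27.
Blocks that differ from the original plaintext: P[0].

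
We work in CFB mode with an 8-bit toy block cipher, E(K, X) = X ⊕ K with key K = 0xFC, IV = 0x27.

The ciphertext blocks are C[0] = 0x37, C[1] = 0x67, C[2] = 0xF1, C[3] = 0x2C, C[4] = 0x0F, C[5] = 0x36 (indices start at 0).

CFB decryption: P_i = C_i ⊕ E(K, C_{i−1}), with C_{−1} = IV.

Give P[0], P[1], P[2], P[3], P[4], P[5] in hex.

P[0]: E(K, 0x27) = 0xDB; 0x37 ⊕ 0xDB = 0xEC.
P[1]: E(K, 0x37) = 0xCB; 0x67 ⊕ 0xCB = 0xAC.
P[2]: E(K, 0x67) = 0x9B; 0xF1 ⊕ 0x9B = 0x6A.
P[3]: E(K, 0xF1) = 0x0D; 0x2C ⊕ 0x0D = 0x21.
P[4]: E(K, 0x2C) = 0xD0; 0x0F ⊕ 0xD0 = 0xDF.
P[5]: E(K, 0x0F) = 0xF3; 0x36 ⊕ 0xF3 = 0xC5.

P[0] = 0xEC, P[1] = 0xAC, P[2] = 0x6A, P[3] = 0x21, P[4] = 0xDF, P[5] = 0xC5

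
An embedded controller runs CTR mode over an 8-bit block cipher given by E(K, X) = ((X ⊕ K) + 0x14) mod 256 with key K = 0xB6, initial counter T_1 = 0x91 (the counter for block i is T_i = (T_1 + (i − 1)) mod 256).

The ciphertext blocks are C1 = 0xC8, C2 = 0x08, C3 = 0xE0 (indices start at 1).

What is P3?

P3 = 0xD9

CTR decryption: S_i = E(K, T_i) where T_i is the counter for block i; P_i = C_i ⊕ S_i.
P3: T = 0x93, S = E(K, T) = 0x39; 0xE0 ⊕ 0x39 = 0xD9.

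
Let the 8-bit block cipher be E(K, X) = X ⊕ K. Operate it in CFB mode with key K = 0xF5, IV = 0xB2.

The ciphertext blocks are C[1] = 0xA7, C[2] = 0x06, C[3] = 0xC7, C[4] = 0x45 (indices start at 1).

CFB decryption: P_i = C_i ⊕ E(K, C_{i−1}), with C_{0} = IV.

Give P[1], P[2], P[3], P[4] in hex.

P[1] = 0xE0, P[2] = 0x54, P[3] = 0x34, P[4] = 0x77

P[1]: E(K, 0xB2) = 0x47; 0xA7 ⊕ 0x47 = 0xE0.
P[2]: E(K, 0xA7) = 0x52; 0x06 ⊕ 0x52 = 0x54.
P[3]: E(K, 0x06) = 0xF3; 0xC7 ⊕ 0xF3 = 0x34.
P[4]: E(K, 0xC7) = 0x32; 0x45 ⊕ 0x32 = 0x77.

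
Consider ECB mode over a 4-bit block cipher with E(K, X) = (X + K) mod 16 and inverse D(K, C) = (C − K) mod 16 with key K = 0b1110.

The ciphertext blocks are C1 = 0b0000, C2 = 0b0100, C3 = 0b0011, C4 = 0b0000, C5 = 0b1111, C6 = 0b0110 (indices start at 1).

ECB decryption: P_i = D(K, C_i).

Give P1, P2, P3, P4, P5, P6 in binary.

P1 = 0b0010, P2 = 0b0110, P3 = 0b0101, P4 = 0b0010, P5 = 0b0001, P6 = 0b1000

P1: D(K, 0b0000) = 0b0010.
P2: D(K, 0b0100) = 0b0110.
P3: D(K, 0b0011) = 0b0101.
P4: D(K, 0b0000) = 0b0010.
P5: D(K, 0b1111) = 0b0001.
P6: D(K, 0b0110) = 0b1000.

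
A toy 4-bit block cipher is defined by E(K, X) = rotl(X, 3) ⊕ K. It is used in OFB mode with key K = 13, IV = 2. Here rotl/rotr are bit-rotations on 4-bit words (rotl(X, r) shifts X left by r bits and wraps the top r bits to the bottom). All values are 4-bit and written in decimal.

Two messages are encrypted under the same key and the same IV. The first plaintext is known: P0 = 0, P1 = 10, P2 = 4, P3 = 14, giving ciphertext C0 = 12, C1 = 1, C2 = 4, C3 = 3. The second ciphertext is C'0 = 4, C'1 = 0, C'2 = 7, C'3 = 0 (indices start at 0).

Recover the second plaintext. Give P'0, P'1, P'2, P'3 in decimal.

In OFB with a reused IV, both messages share the same keystream S_i, so C_i ⊕ C'_i = P_i ⊕ P'_i and thus P'_i = P_i ⊕ C_i ⊕ C'_i.
P'0: 0 ⊕ 12 ⊕ 4 = 8.
P'1: 10 ⊕ 1 ⊕ 0 = 11.
P'2: 4 ⊕ 4 ⊕ 7 = 7.
P'3: 14 ⊕ 3 ⊕ 0 = 13.

P'0 = 8, P'1 = 11, P'2 = 7, P'3 = 13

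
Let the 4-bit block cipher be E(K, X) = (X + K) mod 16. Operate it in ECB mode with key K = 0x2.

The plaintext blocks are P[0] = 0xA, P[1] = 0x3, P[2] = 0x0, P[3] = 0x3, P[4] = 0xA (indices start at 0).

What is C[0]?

ECB encryption: C_i = E(K, P_i).
C[0]: E(K, 0xA) = 0xC.

C[0] = 0xC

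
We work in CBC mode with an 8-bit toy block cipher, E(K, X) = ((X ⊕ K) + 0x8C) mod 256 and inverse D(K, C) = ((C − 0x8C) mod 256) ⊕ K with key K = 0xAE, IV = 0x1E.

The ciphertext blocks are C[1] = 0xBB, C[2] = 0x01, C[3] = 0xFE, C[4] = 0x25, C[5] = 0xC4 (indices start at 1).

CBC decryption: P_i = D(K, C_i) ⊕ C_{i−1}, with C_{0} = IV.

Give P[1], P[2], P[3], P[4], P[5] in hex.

P[1] = 0x9F, P[2] = 0x60, P[3] = 0xDD, P[4] = 0xC9, P[5] = 0xB3

P[1]: D(K, 0xBB) = 0x81; 0x81 ⊕ 0x1E = 0x9F.
P[2]: D(K, 0x01) = 0xDB; 0xDB ⊕ 0xBB = 0x60.
P[3]: D(K, 0xFE) = 0xDC; 0xDC ⊕ 0x01 = 0xDD.
P[4]: D(K, 0x25) = 0x37; 0x37 ⊕ 0xFE = 0xC9.
P[5]: D(K, 0xC4) = 0x96; 0x96 ⊕ 0x25 = 0xB3.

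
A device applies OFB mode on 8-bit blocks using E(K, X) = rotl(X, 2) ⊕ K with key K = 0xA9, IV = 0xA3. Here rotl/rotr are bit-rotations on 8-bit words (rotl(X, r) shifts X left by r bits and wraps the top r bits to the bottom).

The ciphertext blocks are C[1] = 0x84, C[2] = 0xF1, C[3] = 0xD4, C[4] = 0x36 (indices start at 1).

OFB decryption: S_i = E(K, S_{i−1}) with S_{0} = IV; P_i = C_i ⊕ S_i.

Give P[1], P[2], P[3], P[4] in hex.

P[1]: S = E(K, 0xA3) = 0x27; 0x84 ⊕ 0x27 = 0xA3.
P[2]: S = E(K, 0x27) = 0x35; 0xF1 ⊕ 0x35 = 0xC4.
P[3]: S = E(K, 0x35) = 0x7D; 0xD4 ⊕ 0x7D = 0xA9.
P[4]: S = E(K, 0x7D) = 0x5C; 0x36 ⊕ 0x5C = 0x6A.

P[1] = 0xA3, P[2] = 0xC4, P[3] = 0xA9, P[4] = 0x6A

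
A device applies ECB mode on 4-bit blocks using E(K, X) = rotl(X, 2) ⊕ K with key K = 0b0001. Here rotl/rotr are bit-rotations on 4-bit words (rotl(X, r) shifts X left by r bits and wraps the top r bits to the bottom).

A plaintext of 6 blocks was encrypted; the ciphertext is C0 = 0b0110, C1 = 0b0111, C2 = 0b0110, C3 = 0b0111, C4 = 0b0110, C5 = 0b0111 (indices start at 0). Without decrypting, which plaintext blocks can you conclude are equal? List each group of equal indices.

P0 = P2 = P4; P1 = P3 = P5

ECB encrypts each block independently with the same key, so equal ciphertext blocks imply equal plaintext blocks.
C0 = C2 = C4 = 0b0110, so P0 = P2 = P4.
C1 = C3 = C5 = 0b0111, so P1 = P3 = P5.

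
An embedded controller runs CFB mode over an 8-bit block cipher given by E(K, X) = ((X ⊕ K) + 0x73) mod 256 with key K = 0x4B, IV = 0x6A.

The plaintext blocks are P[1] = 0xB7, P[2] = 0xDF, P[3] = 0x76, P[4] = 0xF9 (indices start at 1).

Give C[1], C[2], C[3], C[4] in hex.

C[1] = 0x23, C[2] = 0x04, C[3] = 0xB4, C[4] = 0x8B

CFB encryption: C_i = P_i ⊕ E(K, C_{i−1}), with C_{0} = IV.
C[1]: E(K, 0x6A) = 0x94; 0xB7 ⊕ 0x94 = 0x23.
C[2]: E(K, 0x23) = 0xDB; 0xDF ⊕ 0xDB = 0x04.
C[3]: E(K, 0x04) = 0xC2; 0x76 ⊕ 0xC2 = 0xB4.
C[4]: E(K, 0xB4) = 0x72; 0xF9 ⊕ 0x72 = 0x8B.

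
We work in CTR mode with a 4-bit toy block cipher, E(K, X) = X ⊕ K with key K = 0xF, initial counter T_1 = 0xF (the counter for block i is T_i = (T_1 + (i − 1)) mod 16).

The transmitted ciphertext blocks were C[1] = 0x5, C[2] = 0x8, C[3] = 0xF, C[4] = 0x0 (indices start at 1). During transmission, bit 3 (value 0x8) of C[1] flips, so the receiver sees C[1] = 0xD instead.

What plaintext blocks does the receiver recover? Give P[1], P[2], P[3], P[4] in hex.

P[1] = 0xD, P[2] = 0x7, P[3] = 0x1, P[4] = 0xD

CTR decryption: S_i = E(K, T_i) where T_i is the counter for block i; P_i = C_i ⊕ S_i.
Only C[1] changed, to 0xD. In CTR, a change in C_i flips the same bit in P_i only; the keystream is unaffected. Decrypting the received ciphertext:
P[1]: T = 0xF, S = E(K, T) = 0x0; 0xD ⊕ 0x0 = 0xD.
P[2]: T = 0x0, S = E(K, T) = 0xF; 0x8 ⊕ 0xF = 0x7.
P[3]: T = 0x1, S = E(K, T) = 0xE; 0xF ⊕ 0xE = 0x1.
P[4]: T = 0x2, S = E(K, T) = 0xD; 0x0 ⊕ 0xD = 0xD.
Blocks that differ from the original plaintext: P[1].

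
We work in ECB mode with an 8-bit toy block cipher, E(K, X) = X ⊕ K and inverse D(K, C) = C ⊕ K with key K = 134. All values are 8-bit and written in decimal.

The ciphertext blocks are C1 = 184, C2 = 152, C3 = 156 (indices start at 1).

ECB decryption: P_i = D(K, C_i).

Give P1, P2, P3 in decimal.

P1: D(K, 184) = 62.
P2: D(K, 152) = 30.
P3: D(K, 156) = 26.

P1 = 62, P2 = 30, P3 = 26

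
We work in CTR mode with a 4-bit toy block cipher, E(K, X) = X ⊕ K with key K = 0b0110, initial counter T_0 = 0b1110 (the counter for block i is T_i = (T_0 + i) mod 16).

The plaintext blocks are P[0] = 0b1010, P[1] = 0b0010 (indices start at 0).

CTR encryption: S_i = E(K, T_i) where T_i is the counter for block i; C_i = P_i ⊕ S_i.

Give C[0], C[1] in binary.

C[0]: T = 0b1110, S = E(K, T) = 0b1000; 0b1010 ⊕ 0b1000 = 0b0010.
C[1]: T = 0b1111, S = E(K, T) = 0b1001; 0b0010 ⊕ 0b1001 = 0b1011.

C[0] = 0b0010, C[1] = 0b1011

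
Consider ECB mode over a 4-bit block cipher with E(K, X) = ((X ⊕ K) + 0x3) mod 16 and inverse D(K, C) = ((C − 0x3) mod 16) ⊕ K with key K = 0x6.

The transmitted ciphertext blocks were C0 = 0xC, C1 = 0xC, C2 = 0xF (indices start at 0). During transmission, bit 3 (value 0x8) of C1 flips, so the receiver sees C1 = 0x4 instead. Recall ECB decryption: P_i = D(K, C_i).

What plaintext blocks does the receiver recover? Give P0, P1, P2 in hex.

Only C1 changed, to 0x4. In ECB, a change in C_i affects only P_i. Decrypting the received ciphertext:
P0: D(K, 0xC) = 0xF.
P1: D(K, 0x4) = 0x7.
P2: D(K, 0xF) = 0xA.
Blocks that differ from the original plaintext: P1.

P0 = 0xF, P1 = 0x7, P2 = 0xA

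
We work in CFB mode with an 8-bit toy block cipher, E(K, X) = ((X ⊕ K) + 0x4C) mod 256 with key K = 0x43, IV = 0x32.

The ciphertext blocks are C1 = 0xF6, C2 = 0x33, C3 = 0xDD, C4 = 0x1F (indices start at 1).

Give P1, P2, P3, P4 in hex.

P1 = 0x4B, P2 = 0x32, P3 = 0x61, P4 = 0xF5

CFB decryption: P_i = C_i ⊕ E(K, C_{i−1}), with C_{0} = IV.
P1: E(K, 0x32) = 0xBD; 0xF6 ⊕ 0xBD = 0x4B.
P2: E(K, 0xF6) = 0x01; 0x33 ⊕ 0x01 = 0x32.
P3: E(K, 0x33) = 0xBC; 0xDD ⊕ 0xBC = 0x61.
P4: E(K, 0xDD) = 0xEA; 0x1F ⊕ 0xEA = 0xF5.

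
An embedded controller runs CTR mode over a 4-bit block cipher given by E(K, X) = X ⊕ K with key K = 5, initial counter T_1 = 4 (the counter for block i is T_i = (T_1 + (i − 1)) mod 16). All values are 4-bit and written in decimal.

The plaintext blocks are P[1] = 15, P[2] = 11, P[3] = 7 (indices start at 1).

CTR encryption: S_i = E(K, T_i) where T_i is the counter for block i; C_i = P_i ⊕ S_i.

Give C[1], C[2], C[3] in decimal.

C[1]: T = 4, S = E(K, T) = 1; 15 ⊕ 1 = 14.
C[2]: T = 5, S = E(K, T) = 0; 11 ⊕ 0 = 11.
C[3]: T = 6, S = E(K, T) = 3; 7 ⊕ 3 = 4.

C[1] = 14, C[2] = 11, C[3] = 4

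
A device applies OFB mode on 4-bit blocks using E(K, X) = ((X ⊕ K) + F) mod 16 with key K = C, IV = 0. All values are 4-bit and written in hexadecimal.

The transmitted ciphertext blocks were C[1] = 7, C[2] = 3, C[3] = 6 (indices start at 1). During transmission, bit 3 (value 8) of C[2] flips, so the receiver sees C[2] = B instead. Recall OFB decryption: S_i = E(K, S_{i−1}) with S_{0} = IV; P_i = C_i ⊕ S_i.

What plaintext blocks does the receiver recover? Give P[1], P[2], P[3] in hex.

P[1] = C, P[2] = D, P[3] = F

Only C[2] changed, to B. In OFB, a change in C_i flips the same bit in P_i only; the keystream is unaffected. Decrypting the received ciphertext:
P[1]: S = E(K, 0) = B; 7 ⊕ B = C.
P[2]: S = E(K, B) = 6; B ⊕ 6 = D.
P[3]: S = E(K, 6) = 9; 6 ⊕ 9 = F.
Blocks that differ from the original plaintext: P[2].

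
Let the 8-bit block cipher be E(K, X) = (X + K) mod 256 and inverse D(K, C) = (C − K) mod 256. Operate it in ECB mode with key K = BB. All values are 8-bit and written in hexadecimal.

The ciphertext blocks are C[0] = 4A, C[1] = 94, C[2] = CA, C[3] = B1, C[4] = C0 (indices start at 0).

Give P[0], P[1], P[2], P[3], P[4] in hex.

P[0] = 8F, P[1] = D9, P[2] = 0F, P[3] = F6, P[4] = 05

ECB decryption: P_i = D(K, C_i).
P[0]: D(K, 4A) = 8F.
P[1]: D(K, 94) = D9.
P[2]: D(K, CA) = 0F.
P[3]: D(K, B1) = F6.
P[4]: D(K, C0) = 05.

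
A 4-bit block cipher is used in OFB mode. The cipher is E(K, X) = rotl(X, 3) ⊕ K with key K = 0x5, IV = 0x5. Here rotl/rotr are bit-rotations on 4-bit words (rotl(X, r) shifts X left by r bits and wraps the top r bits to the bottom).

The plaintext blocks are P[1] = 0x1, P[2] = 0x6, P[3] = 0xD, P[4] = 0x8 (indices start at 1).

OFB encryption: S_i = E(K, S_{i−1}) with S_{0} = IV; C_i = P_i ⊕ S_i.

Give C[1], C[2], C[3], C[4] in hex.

C[1] = 0xE, C[2] = 0xC, C[3] = 0xD, C[4] = 0xD

C[1]: S = E(K, 0x5) = 0xF; 0x1 ⊕ 0xF = 0xE.
C[2]: S = E(K, 0xF) = 0xA; 0x6 ⊕ 0xA = 0xC.
C[3]: S = E(K, 0xA) = 0x0; 0xD ⊕ 0x0 = 0xD.
C[4]: S = E(K, 0x0) = 0x5; 0x8 ⊕ 0x5 = 0xD.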